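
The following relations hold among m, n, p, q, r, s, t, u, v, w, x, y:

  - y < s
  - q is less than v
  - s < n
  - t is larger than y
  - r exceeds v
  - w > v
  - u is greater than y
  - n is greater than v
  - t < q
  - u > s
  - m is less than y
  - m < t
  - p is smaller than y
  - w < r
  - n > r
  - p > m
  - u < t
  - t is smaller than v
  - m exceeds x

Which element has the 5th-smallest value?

s

Chaining the given pairs: x < m < p < y < s < u < t < q < v < w < r < n.
Counting 5 from the smallest end gives s.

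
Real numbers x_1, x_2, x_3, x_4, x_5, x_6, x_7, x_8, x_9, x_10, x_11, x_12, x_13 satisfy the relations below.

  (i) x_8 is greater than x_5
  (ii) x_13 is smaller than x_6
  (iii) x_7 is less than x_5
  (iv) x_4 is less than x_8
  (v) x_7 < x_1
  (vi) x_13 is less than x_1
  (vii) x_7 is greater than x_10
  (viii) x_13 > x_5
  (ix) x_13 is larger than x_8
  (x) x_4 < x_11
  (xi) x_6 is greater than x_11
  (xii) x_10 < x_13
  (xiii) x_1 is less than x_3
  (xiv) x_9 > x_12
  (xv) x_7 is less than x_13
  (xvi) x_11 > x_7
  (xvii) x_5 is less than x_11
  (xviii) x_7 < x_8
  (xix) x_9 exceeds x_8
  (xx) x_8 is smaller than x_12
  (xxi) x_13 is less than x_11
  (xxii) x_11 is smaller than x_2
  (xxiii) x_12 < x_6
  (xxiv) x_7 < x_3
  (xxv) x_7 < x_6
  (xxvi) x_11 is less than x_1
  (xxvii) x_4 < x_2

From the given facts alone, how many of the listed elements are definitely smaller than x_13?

Directly below x_13: x_10, x_7, x_5, x_8.
One step further: x_4 (5 so far).
No other element is forced below x_13 by the given relations, so the count is 5.

5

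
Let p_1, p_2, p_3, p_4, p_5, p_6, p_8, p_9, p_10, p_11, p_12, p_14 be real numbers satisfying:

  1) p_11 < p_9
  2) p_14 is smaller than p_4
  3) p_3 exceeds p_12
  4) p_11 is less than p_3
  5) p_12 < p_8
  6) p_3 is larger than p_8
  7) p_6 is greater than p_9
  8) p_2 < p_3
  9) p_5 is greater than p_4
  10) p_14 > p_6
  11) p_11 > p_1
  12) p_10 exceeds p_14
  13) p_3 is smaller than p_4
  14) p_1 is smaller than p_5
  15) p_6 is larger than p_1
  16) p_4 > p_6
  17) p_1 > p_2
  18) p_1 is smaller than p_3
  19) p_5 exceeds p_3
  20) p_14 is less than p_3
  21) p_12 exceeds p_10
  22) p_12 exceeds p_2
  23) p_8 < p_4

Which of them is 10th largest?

The consecutive relations fix a unique order: p_2 < p_1 < p_11 < p_9 < p_6 < p_14 < p_10 < p_12 < p_8 < p_3 < p_4 < p_5.
Counting 10 from the largest end gives p_11.

p_11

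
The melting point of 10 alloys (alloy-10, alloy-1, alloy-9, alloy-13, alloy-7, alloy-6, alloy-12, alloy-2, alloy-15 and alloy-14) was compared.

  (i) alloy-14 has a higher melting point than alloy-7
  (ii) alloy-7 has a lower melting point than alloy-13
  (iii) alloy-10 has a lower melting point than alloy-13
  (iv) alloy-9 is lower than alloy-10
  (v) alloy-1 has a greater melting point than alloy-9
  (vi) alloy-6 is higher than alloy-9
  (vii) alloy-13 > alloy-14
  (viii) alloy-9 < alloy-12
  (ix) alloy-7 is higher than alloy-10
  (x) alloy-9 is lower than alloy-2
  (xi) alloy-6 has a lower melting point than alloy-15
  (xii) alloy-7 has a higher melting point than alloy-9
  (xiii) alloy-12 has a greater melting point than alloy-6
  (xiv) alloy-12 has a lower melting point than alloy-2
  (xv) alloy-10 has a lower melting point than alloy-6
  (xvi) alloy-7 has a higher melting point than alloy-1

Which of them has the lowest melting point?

alloy-10 is not least since alloy-9 < alloy-10; alloy-1 is not least since alloy-9 < alloy-1; alloy-6 is not least since alloy-9 < alloy-6; alloy-7 is not least since alloy-1 < alloy-7; alloy-15 is not least since alloy-6 < alloy-15; alloy-14 is not least since alloy-7 < alloy-14; alloy-13 is not least since alloy-14 < alloy-13; alloy-12 is not least since alloy-6 < alloy-12; alloy-2 is not least since alloy-9 < alloy-2.
Only alloy-9 has nothing below it, so alloy-9 is the lowest melting point.

alloy-9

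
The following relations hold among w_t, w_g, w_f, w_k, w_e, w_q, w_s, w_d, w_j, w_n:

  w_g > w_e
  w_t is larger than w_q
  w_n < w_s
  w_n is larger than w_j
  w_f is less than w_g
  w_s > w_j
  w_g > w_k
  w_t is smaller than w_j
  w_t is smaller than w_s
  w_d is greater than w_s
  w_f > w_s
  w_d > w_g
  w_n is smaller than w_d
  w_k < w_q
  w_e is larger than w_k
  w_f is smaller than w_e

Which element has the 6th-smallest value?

Chaining the given pairs: w_k < w_q < w_t < w_j < w_n < w_s < w_f < w_e < w_g < w_d.
Counting 6 from the smallest end gives w_s.

w_s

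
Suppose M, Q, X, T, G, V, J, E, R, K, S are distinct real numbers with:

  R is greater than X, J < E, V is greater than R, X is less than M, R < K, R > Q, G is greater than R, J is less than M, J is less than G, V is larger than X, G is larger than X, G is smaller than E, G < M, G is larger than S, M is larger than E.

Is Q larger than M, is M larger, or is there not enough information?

Link the given pairs in sequence: Q < R; R < G; G < E; E < M.
Chaining these gives Q < R < G < E < M.
So M is larger.

M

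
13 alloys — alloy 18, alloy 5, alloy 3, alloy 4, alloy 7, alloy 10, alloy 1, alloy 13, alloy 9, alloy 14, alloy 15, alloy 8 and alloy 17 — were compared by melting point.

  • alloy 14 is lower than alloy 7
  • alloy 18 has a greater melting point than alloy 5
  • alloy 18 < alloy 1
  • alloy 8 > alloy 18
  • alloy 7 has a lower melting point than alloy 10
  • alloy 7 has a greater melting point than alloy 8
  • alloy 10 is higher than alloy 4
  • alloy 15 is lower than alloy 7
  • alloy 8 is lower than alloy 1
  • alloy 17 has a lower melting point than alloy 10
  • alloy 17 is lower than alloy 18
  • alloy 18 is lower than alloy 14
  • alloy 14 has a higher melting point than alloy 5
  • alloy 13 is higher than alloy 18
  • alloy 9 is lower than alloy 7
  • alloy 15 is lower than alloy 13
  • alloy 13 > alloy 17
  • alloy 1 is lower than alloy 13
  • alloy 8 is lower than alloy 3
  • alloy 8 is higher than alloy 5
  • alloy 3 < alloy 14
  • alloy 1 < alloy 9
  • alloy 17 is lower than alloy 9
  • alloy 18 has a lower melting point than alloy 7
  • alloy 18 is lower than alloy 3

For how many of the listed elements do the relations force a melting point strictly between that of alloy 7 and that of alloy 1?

1

The relations place alloy 1 below alloy 7. An element lies strictly between them when it is forced above alloy 1 and also forced below alloy 7.
Above alloy 1: {alloy 9, alloy 13, alloy 10}. Below alloy 7: {alloy 17, alloy 5, alloy 18, alloy 8, alloy 3, alloy 15, alloy 14, alloy 9}.
Intersection: {alloy 9} — 1.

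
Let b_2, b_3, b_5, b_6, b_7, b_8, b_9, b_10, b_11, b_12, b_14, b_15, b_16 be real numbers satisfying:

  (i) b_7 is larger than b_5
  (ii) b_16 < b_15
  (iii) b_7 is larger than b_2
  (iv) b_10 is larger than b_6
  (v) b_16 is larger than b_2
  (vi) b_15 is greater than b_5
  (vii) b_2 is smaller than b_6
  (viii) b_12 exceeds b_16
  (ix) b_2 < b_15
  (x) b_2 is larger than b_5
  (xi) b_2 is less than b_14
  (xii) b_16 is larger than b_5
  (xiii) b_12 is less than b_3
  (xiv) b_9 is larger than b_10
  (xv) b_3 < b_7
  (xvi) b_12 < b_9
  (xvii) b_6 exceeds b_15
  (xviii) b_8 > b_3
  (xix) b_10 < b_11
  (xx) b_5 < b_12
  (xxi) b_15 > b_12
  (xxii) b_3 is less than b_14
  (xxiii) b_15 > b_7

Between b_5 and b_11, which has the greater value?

b_11

b_5 < b_2 and b_2 < b_16 give b_5 < b_16.
Then b_16 < b_12 extends the chain to b_12.
Then b_12 < b_3 extends the chain to b_3.
With b_3 < b_7: b_5 < b_2 < b_16 < b_12 < b_3 < b_7.
Then b_7 < b_15 extends the chain to b_15.
Then b_15 < b_6 extends the chain to b_6.
Then b_6 < b_10 extends the chain to b_10.
With b_10 < b_11: b_5 < b_2 < b_16 < b_12 < b_3 < b_7 < b_15 < b_6 < b_10 < b_11.
So b_5 < b_11; b_11 is the larger of the two.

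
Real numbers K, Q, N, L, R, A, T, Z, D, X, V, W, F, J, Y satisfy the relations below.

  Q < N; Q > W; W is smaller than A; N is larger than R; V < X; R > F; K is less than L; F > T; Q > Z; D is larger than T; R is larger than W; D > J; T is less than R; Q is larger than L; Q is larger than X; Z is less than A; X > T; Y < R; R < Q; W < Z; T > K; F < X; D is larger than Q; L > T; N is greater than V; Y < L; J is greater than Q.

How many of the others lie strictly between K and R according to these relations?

The relations place K below R. An element lies strictly between them when it is forced above K and also forced below R.
Above K: {T, L, F, X, Q, J, D, N}. Below R: {W, T, Y, F}.
Intersection: {T, F} — 2.

2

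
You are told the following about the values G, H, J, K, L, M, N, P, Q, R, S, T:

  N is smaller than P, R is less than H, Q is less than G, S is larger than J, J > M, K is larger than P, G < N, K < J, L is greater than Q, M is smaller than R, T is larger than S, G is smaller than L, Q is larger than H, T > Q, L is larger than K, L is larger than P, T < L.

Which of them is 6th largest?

Piecing the relations together gives one ordering: M < R < H < Q < G < N < P < K < J < S < T < L.
Counting 6 from the largest end gives P.

P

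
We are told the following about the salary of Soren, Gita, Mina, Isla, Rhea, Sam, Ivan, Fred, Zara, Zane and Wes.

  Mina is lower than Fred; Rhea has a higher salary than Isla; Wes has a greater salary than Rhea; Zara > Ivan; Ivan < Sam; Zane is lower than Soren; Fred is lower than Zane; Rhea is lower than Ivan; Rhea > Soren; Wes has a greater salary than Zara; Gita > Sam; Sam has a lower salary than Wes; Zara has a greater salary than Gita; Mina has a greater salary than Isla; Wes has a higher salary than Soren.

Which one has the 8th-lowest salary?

Sam

Piecing the relations together gives one ordering: Isla < Mina < Fred < Zane < Soren < Rhea < Ivan < Sam < Gita < Zara < Wes.
The 8th smallest is Sam.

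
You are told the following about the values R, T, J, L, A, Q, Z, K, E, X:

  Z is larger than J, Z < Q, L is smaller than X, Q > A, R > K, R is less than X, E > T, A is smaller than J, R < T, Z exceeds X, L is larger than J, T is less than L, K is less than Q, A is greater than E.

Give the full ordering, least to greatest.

K < R < T < E < A < J < L < X < Z < Q

Each adjacent pair is fixed by a given relation: K < R; R < T; T < E; E < A; A < J; J < L; L < X; X < Z; Z < Q. Chaining them end to end gives the full order.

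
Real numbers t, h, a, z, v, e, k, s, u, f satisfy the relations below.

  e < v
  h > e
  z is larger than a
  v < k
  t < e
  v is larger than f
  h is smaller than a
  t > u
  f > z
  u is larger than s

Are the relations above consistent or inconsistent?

consistent

Every relation is compatible with s < u < t < e < h < a < z < f < v < k; the set is consistent.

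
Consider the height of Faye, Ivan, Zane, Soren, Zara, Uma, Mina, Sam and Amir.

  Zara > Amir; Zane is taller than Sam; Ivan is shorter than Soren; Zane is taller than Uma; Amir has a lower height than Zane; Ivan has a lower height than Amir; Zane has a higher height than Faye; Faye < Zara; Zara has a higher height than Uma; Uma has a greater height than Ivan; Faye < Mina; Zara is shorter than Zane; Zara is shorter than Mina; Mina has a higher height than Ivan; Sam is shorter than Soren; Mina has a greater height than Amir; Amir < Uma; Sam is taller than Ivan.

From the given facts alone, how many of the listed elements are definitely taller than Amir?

4

From Amir the given relations immediately reach Uma, Zara, Zane, Mina.
Nothing else is reachable above Amir; 4 in all.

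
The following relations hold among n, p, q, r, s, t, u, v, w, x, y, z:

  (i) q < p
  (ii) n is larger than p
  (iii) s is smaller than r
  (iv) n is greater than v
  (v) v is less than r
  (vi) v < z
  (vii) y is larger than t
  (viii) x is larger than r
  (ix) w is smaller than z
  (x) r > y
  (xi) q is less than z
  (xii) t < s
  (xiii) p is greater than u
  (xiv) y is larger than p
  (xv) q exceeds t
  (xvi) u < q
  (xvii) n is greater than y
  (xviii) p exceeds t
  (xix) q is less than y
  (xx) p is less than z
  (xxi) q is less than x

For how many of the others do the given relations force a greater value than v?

The elements the relations force above v are z, n, r, x — no chain reaches any other.
That is 4.

4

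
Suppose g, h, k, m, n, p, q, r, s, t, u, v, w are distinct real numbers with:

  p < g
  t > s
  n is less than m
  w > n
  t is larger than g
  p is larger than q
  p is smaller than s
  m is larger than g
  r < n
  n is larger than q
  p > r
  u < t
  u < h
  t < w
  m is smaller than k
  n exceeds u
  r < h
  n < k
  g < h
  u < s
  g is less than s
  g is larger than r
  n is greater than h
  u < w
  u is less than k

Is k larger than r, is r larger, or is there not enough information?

k

r < p < g < h < n < m < k, by transitivity through p, g, h, n, m.
So k is larger.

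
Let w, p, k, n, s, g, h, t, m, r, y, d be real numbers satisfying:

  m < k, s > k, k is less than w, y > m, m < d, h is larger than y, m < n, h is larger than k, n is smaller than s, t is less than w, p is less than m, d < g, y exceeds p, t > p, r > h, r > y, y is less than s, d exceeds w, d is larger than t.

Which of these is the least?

p

t is not least since p < t; m is not least since p < m; y is not least since p < y; k is not least since m < k; w is not least since k < w; n is not least since m < n; h is not least since y < h; d is not least since m < d; g is not least since d < g; r is not least since y < r; s is not least since n < s.
Only p has nothing below it, so p is the least.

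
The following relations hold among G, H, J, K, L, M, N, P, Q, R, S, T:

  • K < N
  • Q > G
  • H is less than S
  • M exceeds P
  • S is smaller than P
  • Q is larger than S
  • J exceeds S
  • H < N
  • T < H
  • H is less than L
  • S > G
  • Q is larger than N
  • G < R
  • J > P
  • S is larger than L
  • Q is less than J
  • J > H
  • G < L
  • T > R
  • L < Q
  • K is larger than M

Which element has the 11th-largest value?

R

The consecutive relations fix a unique order: G < R < T < H < L < S < P < M < K < N < Q < J.
Counting 11 from the largest end gives R.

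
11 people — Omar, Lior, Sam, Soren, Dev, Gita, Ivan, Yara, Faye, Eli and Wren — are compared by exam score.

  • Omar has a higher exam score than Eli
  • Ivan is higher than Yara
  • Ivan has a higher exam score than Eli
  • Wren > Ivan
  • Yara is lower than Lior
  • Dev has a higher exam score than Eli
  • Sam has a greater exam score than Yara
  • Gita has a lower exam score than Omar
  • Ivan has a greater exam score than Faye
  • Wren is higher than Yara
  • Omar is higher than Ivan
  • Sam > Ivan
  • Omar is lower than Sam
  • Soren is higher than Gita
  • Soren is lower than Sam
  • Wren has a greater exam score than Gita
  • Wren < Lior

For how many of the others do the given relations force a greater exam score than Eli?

6

From Eli the given relations immediately reach Ivan, Omar, Dev.
From those, Wren, Sam — 5 in total.
From those, Lior — 6 in total.
No other element is forced above Eli by the given relations, so the count is 6.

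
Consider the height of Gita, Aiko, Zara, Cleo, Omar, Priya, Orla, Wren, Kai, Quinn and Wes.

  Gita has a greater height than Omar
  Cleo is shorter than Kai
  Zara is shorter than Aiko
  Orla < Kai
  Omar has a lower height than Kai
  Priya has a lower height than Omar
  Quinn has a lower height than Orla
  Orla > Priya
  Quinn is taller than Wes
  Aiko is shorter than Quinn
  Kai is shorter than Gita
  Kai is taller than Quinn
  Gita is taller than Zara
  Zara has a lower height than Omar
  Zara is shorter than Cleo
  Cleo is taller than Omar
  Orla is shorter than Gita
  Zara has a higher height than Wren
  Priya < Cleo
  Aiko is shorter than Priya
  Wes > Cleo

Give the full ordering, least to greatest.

Wren < Zara < Aiko < Priya < Omar < Cleo < Wes < Quinn < Orla < Kai < Gita

Each adjacent pair is fixed by a given relation: Wren < Zara; Zara < Aiko; Aiko < Priya; Priya < Omar; Omar < Cleo; Cleo < Wes; Wes < Quinn; Quinn < Orla; Orla < Kai; Kai < Gita. Chaining them end to end gives the full order.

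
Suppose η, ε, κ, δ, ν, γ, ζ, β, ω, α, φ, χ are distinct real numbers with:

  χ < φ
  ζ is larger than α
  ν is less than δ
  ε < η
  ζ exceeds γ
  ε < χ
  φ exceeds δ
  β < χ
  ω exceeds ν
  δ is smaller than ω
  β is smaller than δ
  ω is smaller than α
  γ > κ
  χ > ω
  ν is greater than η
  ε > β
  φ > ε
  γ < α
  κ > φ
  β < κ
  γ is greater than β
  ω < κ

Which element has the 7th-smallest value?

The consecutive relations fix a unique order: β < ε < η < ν < δ < ω < χ < φ < κ < γ < α < ζ.
Counting 7 from the smallest end gives χ.

χ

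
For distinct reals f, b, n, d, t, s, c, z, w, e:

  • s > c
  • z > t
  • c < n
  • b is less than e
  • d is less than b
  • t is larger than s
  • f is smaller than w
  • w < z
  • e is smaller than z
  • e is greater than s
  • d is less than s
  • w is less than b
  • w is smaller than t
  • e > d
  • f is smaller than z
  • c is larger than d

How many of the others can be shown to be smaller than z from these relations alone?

8

The elements the relations force below z are f, d, c, w, b, s, t, e — no chain reaches any other.
That is 8.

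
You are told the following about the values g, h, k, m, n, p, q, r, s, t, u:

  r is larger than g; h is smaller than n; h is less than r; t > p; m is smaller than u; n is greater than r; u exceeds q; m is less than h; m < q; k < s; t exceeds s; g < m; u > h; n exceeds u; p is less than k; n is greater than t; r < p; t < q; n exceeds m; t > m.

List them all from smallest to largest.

g < m < h < r < p < k < s < t < q < u < n

Each adjacent pair is fixed by a given relation: g < m; m < h; h < r; r < p; p < k; k < s; s < t; t < q; q < u; u < n. Chaining them end to end gives the full order.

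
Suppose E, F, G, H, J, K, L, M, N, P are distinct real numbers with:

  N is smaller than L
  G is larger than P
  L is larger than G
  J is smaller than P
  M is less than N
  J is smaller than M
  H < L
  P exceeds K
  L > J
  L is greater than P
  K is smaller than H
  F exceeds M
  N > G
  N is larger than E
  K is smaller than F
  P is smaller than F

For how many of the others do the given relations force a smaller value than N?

From N the given relations immediately reach E, M, G.
From those, J, P — 5 in total.
From those, K — 6 in total.
No other element is forced below N by the given relations, so the count is 6.

6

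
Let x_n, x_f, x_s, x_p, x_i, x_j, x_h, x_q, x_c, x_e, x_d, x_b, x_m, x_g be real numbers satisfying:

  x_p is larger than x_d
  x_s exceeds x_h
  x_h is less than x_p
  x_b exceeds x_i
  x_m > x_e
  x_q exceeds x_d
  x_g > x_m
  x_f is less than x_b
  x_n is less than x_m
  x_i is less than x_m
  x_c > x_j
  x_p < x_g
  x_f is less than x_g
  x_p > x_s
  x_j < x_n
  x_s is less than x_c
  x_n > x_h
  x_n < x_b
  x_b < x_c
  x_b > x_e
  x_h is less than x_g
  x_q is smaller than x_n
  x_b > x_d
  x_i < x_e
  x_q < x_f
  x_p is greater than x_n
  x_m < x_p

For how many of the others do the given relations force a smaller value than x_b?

From x_b the given relations immediately reach x_d, x_i, x_e, x_n, x_f.
From those, x_h, x_q, x_j — 8 in total.
No other element is forced below x_b by the given relations, so the count is 8.

8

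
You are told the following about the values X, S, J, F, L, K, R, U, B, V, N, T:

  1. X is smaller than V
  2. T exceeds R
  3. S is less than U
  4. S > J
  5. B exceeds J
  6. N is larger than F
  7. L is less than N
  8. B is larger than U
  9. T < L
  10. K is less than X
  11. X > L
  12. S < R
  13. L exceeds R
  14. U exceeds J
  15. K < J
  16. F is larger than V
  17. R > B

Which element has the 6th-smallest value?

R

The consecutive relations fix a unique order: K < J < S < U < B < R < T < L < X < V < F < N.
The 6th smallest is R.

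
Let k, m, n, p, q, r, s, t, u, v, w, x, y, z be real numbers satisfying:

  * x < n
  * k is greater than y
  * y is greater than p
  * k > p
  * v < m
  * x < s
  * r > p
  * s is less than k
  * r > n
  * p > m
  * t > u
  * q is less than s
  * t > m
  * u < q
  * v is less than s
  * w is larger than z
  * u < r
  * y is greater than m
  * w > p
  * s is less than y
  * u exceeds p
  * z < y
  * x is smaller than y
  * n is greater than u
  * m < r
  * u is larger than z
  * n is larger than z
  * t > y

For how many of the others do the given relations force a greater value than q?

4

The elements the relations force above q are s, y, k, t — no chain reaches any other.
That is 4.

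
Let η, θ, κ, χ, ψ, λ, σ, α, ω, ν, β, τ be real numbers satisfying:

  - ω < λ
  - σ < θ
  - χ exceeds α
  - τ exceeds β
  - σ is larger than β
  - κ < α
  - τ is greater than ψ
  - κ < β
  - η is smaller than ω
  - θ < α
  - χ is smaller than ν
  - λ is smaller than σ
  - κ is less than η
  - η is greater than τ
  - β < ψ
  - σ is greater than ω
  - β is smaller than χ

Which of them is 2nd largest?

Piecing the relations together gives one ordering: κ < β < ψ < τ < η < ω < λ < σ < θ < α < χ < ν.
Counting 2 from the largest end gives χ.

χ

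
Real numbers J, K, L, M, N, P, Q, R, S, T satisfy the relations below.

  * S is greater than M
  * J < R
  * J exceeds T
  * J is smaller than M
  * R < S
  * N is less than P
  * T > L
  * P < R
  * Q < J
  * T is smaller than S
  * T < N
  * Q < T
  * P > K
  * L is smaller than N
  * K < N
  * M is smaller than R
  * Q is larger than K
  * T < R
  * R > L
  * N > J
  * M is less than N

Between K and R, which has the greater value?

R

Following the relations from K: K < Q < T < J < M < N < P < R.
So K < R; R is the larger of the two.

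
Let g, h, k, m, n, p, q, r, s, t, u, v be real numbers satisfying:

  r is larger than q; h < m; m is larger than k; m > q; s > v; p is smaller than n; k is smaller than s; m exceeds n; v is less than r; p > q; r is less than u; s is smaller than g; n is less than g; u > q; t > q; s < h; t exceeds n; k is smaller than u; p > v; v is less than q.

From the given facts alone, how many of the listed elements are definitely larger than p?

4

The elements the relations force above p are n, t, g, m — no chain reaches any other.
That is 4.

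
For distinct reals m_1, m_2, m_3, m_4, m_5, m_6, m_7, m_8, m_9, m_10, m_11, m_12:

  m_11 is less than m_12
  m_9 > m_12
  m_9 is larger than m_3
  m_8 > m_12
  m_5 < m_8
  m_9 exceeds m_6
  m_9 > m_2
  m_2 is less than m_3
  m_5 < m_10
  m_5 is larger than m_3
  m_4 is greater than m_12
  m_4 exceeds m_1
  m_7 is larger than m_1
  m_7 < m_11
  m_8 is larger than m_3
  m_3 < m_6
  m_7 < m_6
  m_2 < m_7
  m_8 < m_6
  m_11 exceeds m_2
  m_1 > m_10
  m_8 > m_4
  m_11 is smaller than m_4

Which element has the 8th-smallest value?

Piecing the relations together gives one ordering: m_2 < m_3 < m_5 < m_10 < m_1 < m_7 < m_11 < m_12 < m_4 < m_8 < m_6 < m_9.
Counting 8 from the smallest end gives m_12.

m_12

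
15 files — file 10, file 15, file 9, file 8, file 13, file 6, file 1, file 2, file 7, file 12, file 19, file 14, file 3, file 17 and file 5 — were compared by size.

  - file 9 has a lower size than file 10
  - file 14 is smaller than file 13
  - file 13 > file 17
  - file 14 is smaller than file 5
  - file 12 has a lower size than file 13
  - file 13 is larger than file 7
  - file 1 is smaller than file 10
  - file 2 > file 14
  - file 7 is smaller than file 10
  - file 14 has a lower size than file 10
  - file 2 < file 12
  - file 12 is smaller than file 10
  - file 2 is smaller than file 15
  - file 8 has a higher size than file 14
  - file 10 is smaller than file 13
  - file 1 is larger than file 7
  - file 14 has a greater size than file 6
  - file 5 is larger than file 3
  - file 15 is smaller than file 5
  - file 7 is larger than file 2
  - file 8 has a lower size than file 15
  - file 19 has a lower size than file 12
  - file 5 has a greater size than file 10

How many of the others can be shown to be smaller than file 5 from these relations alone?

12

From file 5 the given relations immediately reach file 14, file 3, file 15, file 10.
From those, file 6, file 9, file 2, file 7, file 8, file 1, file 12 — 11 in total.
From those, file 19 — 12 in total.
Nothing else is reachable below file 5; 12 in all.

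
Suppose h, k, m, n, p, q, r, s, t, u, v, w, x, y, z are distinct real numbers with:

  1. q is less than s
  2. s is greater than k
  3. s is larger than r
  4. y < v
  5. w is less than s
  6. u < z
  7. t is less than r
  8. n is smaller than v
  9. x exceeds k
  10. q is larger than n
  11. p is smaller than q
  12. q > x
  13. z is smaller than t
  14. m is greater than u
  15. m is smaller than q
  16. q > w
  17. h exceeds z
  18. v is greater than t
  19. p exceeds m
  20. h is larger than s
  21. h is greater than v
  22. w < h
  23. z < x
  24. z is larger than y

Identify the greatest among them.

Chaining downward from h: directly below it, w, z, v, s; then n, u, k, y, t, r, q; then m, p, x.
That covers every other element, and nothing is given above h, so h is the greatest.

h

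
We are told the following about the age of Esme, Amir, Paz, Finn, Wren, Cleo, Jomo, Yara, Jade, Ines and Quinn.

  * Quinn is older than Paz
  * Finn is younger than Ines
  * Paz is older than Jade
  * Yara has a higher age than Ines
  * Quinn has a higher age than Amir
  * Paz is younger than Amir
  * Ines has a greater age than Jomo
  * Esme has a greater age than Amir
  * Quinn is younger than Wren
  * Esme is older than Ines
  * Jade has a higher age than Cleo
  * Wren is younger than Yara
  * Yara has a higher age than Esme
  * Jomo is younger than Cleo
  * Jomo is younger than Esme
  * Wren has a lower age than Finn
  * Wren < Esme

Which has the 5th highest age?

The consecutive relations fix a unique order: Jomo < Cleo < Jade < Paz < Amir < Quinn < Wren < Finn < Ines < Esme < Yara.
The 5th largest is Wren.

Wren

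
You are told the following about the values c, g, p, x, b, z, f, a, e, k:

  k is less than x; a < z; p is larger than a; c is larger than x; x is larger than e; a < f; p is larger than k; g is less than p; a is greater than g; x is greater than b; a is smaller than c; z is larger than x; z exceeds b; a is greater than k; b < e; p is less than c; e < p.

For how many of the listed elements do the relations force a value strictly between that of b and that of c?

3

Chaining upward from b reaches: e, x, p, z.
Chaining downward from c reaches: k, e, g, a, x, p.
Strictly between b and c are those in both lists: e, x, p — 3 elements.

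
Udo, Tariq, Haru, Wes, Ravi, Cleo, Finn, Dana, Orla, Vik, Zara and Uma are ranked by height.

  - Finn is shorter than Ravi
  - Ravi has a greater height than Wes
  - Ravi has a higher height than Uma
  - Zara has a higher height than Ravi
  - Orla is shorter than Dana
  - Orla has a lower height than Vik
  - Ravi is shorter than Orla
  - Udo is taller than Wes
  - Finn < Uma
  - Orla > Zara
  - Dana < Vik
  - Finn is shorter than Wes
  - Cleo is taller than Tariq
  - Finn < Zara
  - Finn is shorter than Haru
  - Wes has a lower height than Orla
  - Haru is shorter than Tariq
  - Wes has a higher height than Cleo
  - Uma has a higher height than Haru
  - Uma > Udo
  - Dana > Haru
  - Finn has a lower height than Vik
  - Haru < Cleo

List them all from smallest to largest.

Finn < Haru < Tariq < Cleo < Wes < Udo < Uma < Ravi < Zara < Orla < Dana < Vik

Each adjacent pair is fixed by a given relation: Finn < Haru; Haru < Tariq; Tariq < Cleo; Cleo < Wes; Wes < Udo; Udo < Uma; Uma < Ravi; Ravi < Zara; Zara < Orla; Orla < Dana; Dana < Vik. Chaining them end to end gives the full order.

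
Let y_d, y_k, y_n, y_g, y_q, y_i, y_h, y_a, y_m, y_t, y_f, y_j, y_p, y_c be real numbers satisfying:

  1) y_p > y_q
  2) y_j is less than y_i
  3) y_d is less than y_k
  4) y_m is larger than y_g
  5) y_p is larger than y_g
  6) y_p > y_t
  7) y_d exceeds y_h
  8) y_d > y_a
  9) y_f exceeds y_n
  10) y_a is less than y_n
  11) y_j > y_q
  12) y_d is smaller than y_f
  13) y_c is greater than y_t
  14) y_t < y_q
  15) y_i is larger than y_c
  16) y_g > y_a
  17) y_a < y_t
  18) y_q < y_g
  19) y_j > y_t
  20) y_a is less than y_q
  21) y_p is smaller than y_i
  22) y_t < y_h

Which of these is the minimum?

y_a

Chaining upward from y_a: directly above it, y_n, y_t, y_q, y_g, y_d; then y_h, y_c, y_p, y_k, y_j, y_m, y_f; then y_i.
That covers every other element, and nothing is given below y_a, so y_a is the minimum.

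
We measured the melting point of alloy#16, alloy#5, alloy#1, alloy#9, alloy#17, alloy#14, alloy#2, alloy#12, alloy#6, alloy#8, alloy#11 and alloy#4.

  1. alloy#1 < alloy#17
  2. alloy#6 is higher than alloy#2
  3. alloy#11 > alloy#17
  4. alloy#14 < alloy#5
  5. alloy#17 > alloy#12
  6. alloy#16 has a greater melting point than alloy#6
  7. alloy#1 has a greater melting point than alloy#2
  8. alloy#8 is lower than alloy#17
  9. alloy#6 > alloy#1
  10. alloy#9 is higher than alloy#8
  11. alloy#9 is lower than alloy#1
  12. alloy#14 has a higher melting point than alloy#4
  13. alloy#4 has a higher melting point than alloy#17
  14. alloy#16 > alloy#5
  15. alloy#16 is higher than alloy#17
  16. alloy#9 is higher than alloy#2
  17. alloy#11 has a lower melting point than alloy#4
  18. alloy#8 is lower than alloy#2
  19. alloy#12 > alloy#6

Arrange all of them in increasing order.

Each adjacent pair is fixed by a given relation: alloy#8 < alloy#2; alloy#2 < alloy#9; alloy#9 < alloy#1; alloy#1 < alloy#6; alloy#6 < alloy#12; alloy#12 < alloy#17; alloy#17 < alloy#11; alloy#11 < alloy#4; alloy#4 < alloy#14; alloy#14 < alloy#5; alloy#5 < alloy#16. Chaining them end to end gives the full order.

alloy#8 < alloy#2 < alloy#9 < alloy#1 < alloy#6 < alloy#12 < alloy#17 < alloy#11 < alloy#4 < alloy#14 < alloy#5 < alloy#16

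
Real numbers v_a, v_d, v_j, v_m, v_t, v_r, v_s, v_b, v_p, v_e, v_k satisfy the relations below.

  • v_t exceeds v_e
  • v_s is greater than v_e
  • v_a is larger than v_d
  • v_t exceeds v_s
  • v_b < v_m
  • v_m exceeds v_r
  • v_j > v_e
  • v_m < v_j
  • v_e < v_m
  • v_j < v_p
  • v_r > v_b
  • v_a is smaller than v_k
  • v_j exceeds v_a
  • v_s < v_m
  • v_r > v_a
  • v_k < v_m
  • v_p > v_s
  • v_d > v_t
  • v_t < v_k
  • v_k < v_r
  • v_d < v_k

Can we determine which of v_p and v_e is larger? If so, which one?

v_p

v_e < v_s and v_s < v_t give v_e < v_t.
With v_t < v_d: v_e < v_s < v_t < v_d.
Then v_d < v_a extends the chain to v_a.
Then v_a < v_k extends the chain to v_k.
With v_k < v_r: v_e < v_s < v_t < v_d < v_a < v_k < v_r.
Then v_r < v_m extends the chain to v_m.
Then v_m < v_j extends the chain to v_j.
Then v_j < v_p extends the chain to v_p.
So v_p is larger.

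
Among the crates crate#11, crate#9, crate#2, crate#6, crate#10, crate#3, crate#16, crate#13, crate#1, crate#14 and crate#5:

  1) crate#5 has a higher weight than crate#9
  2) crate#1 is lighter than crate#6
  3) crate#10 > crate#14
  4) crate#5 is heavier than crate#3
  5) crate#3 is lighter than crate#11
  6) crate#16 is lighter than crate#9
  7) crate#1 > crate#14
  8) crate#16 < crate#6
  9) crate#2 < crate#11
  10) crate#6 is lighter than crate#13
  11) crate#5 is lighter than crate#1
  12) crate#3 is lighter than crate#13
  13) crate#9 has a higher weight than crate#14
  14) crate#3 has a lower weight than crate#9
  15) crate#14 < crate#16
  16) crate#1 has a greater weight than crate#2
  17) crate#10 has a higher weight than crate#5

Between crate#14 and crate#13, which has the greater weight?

crate#13

Following the relations from crate#14: crate#14 < crate#9 < crate#5 < crate#1 < crate#6 < crate#13.
So crate#14 < crate#13; crate#13 is the heavier of the two.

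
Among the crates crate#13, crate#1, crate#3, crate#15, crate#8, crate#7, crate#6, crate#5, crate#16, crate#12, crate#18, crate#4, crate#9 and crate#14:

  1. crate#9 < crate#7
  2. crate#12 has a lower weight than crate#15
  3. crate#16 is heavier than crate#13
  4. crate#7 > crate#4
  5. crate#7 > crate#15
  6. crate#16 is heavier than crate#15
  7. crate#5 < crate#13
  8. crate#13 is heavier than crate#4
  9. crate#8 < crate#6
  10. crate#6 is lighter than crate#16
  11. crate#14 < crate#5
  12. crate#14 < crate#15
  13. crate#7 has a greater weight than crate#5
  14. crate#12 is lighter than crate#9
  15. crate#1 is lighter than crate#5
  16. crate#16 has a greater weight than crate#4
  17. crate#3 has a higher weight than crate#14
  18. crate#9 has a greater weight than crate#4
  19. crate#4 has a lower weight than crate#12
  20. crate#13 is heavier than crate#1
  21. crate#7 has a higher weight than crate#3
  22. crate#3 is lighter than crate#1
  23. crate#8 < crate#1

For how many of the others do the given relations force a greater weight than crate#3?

The elements the relations force above crate#3 are crate#1, crate#5, crate#13, crate#16, crate#7 — no chain reaches any other.
That is 5.

5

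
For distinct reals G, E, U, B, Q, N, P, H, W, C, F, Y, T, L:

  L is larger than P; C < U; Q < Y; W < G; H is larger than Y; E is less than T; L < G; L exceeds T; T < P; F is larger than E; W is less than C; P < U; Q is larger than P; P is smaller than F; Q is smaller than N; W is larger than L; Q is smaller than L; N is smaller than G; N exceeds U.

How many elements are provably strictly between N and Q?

Chaining upward from Q reaches: L, W, C, U, Y, H, G.
Chaining downward from N reaches: E, T, P, L, W, C, U.
Strictly between Q and N are those in both lists: L, W, C, U — 4 elements.

4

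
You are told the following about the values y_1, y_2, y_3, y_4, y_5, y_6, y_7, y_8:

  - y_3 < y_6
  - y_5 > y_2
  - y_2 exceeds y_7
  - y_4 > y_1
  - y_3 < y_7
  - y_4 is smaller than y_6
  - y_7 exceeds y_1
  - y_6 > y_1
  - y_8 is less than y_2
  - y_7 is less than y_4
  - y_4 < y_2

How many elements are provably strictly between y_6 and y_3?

2

Chaining upward from y_3 reaches: y_7, y_4, y_2, y_5.
Chaining downward from y_6 reaches: y_1, y_7, y_4.
Strictly between y_3 and y_6 are those in both lists: y_7, y_4 — 2 elements.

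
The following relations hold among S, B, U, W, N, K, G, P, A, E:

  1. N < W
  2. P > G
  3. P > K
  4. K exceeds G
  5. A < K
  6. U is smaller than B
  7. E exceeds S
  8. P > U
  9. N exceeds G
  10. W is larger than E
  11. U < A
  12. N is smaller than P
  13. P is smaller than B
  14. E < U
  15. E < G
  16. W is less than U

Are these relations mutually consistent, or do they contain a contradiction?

consistent

Every relation is compatible with S < E < G < N < W < U < A < K < P < B; the set is consistent.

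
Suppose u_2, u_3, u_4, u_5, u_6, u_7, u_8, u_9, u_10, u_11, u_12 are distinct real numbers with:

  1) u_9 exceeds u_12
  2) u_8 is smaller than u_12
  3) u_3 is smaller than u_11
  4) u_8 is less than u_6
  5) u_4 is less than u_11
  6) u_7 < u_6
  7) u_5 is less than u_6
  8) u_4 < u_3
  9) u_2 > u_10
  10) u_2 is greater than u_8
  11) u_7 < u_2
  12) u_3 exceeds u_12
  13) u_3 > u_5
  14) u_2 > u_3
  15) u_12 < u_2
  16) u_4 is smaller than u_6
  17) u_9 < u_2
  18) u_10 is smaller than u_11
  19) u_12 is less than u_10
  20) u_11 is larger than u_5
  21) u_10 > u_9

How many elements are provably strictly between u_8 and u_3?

1

Chaining upward from u_8 reaches: u_12, u_9, u_10, u_11, u_2, u_6.
Chaining downward from u_3 reaches: u_12, u_5, u_4.
Strictly between u_8 and u_3 are those in both lists: u_12 — 1 element.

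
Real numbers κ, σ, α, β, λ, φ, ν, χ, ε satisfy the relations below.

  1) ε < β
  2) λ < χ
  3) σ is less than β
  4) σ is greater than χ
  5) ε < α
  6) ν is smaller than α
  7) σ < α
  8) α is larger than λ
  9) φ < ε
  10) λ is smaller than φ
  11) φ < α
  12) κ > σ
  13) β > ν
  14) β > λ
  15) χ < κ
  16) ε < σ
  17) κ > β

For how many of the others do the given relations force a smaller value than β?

6

Directly below β: λ, ν, ε, σ.
One step further: φ, χ (6 so far).
Nothing else is reachable below β; 6 in all.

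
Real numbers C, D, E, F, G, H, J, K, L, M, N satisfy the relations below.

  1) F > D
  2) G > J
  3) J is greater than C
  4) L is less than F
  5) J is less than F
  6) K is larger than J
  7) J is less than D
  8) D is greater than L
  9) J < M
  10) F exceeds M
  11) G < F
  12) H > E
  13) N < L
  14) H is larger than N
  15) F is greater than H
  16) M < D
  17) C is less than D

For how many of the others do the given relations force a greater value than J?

5

Directly above J: M, G, D, K, F.
Nothing else is reachable above J; 5 in all.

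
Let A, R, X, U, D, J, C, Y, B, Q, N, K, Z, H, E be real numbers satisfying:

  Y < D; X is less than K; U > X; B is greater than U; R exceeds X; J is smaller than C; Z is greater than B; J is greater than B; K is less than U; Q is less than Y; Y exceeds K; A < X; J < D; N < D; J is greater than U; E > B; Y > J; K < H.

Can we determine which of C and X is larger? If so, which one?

X < U and U < B give X < B.
With B < J: X < U < B < J.
Then J < C extends the chain to C.
So C is larger.

C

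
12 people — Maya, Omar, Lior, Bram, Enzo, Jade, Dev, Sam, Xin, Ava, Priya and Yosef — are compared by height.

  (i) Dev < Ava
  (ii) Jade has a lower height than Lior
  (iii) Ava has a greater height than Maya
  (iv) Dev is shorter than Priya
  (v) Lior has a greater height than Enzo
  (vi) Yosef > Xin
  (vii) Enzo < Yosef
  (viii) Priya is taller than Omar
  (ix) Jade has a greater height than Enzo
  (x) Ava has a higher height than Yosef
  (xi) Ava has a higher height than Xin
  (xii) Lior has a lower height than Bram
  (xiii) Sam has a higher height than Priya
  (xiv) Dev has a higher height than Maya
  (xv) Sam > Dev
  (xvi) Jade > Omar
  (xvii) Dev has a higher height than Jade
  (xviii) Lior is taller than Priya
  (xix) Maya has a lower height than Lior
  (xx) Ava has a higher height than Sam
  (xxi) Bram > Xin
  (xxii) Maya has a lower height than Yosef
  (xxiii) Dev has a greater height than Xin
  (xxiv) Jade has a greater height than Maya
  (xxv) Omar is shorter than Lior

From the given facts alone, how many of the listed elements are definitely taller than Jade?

Directly above Jade: Dev, Lior.
One step further: Priya, Sam, Ava, Bram (6 so far).
No other element is forced above Jade by the given relations, so the count is 6.

6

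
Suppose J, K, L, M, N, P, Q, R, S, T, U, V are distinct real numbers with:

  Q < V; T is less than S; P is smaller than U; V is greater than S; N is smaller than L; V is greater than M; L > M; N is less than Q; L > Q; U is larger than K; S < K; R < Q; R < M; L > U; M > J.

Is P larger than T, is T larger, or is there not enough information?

undetermined

Following every chain through T: above T we get S, K, U, L, V.
P is not reached, and no chain runs the other way from P to T.
So the given relations leave the order of T and P undetermined.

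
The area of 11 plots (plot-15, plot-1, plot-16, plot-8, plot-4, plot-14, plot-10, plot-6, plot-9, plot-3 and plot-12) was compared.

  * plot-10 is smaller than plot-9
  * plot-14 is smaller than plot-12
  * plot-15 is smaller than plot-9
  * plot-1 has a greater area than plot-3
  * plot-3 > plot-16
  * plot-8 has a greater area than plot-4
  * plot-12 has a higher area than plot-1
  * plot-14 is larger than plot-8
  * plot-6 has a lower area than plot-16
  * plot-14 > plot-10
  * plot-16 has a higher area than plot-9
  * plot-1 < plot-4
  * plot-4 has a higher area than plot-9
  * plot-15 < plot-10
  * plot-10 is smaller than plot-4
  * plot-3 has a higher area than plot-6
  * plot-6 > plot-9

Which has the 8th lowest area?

Chaining the given pairs: plot-15 < plot-10 < plot-9 < plot-6 < plot-16 < plot-3 < plot-1 < plot-4 < plot-8 < plot-14 < plot-12.
The 8th smallest is plot-4.

plot-4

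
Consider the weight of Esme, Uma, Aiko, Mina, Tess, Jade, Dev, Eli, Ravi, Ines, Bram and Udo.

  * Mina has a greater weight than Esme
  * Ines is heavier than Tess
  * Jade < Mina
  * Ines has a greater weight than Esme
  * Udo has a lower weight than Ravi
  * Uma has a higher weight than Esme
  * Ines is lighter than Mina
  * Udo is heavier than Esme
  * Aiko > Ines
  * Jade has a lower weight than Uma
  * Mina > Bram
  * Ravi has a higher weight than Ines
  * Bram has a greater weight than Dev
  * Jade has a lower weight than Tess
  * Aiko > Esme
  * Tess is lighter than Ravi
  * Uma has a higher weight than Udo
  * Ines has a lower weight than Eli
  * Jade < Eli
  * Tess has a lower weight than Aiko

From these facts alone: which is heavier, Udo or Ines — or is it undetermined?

undetermined

Following every chain through Ines: above Ines we get Aiko, Eli, Mina, Ravi; below Ines we get Esme, Jade, Tess.
Udo is not reached, and no chain runs the other way from Udo to Ines.
So the given relations leave the order of Ines and Udo undetermined.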